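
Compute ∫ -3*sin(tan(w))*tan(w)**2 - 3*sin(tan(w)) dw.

Let u = tan(w), so du = (tan(w)**2 + 1) dw.
Rewriting, the integral becomes -3·∫ sin(u) du = -3·-cos(u).
Substituting back, u = tan(w).

3*cos(tan(w)) + C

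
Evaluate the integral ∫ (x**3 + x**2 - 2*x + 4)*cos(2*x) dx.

Use integration by parts with u = x**3 + x**2 - 2*x + 4, dv = cos(2*x) dx, so v = sin(2*x)/2.
Apply parts 3 times (tabular method): alternate signs, differentiate u down to 0, integrate dv up.

x**3*sin(2*x)/2 + x**2*sin(2*x)/2 + 3*x**2*cos(2*x)/4 - 7*x*sin(2*x)/4 + x*cos(2*x)/2 + 7*sin(2*x)/4 - 7*cos(2*x)/8 + C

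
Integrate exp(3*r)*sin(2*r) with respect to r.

Let I denote the integral. Integrate by parts with u = sin(2*r), dv = exp(3*r) dr, so v = exp(3*r)/3: I = exp(3*r)*sin(2*r)/3 − (2/3)·∫ exp(3*r)*cos(2*r) dr.
Apply parts again with u = cos(2*r), dv = exp(3*r) dr: ∫ exp(3*r)*cos(2*r) dr = exp(3*r)*cos(2*r)/3 + (2/3)·I. Substituting back brings back I: I = exp(3*r)*sin(2*r)/3 - 2*exp(3*r)*cos(2*r)/9 − (4/9)·I.
Solving for I: (1 + 4/9)·I equals the remaining terms, so I = (9/13)·(exp(3*r)*sin(2*r)/3 - 2*exp(3*r)*cos(2*r)/9).

3*exp(3*r)*sin(2*r)/13 - 2*exp(3*r)*cos(2*r)/13 + C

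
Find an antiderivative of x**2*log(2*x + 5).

x**3*log(2*x + 5)/3 - x**3/9 + 5*x**2/12 - 25*x/12 + 125*log(2*x + 5)/24 + C

Use integration by parts with u = log(2*x + 5), dv = x**2 dx.
Then du = 2/(2*x + 5) dx and v = x**3/3.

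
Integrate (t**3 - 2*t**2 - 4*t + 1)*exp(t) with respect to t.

Use integration by parts with u = t**3 - 2*t**2 - 4*t + 1, dv = exp(t) dt, so v = exp(t).
Apply parts 3 times (tabular method): alternate signs, differentiate u down to 0, integrate dv up.

(t**3 - 5*t**2 + 6*t - 5)*exp(t) + C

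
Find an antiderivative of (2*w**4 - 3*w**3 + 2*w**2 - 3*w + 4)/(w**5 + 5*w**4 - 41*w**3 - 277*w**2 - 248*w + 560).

Factor the denominator: (w - 7)*(w - 1)*(w + 4)**2*(w + 5).
Partial-fraction decomposition: 847/(36*(w + 5)) - 66453/(3025*(w + 4)) + 752/(55*(w + 4)**2) - 1/(450*(w - 1)) + 1927/(4356*(w - 7)).
Integrate each term; A/(w−a) gives A·log|w−a|; A/(w−a)² gives −A/(w−a).

1927*log(w - 7)/4356 - log(w - 1)/450 - 66453*log(w + 4)/3025 + 847*log(w + 5)/36 - 752/(55*w + 220) + C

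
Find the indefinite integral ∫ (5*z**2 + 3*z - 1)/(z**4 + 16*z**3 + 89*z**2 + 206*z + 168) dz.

13*log(z + 2)/10 - 35*log(z + 3)/4 + 67*log(z + 4)/6 - 223*log(z + 7)/60 + C

Factor the denominator: (z + 2)*(z + 3)*(z + 4)*(z + 7).
Partial-fraction decomposition: -223/(60*(z + 7)) + 67/(6*(z + 4)) - 35/(4*(z + 3)) + 13/(10*(z + 2)).
Integrate each term: A/(z−a) contributes A·log|z−a|.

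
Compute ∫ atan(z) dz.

z*atan(z) - log(z**2 + 1)/2 + C

Use integration by parts with u = arctan(z), dv = dz.
Then du = 1/(z**2 + 1) dz.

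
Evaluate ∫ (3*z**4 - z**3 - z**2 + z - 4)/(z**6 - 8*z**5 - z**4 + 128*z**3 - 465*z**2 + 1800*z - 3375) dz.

Factor the denominator: (z - 5)**2*(z - 3)*(z + 5)*(z**2 + 9).
Partial-fraction decomposition: -(511*z + 192)/(5202*(z**2 + 9)) - 983/(13600*(z + 5)) + 103/(288*(z - 3)) - 1352/(7225*(z - 5)) + 863/(340*(z - 5)**2).
Integrate each term; A/(z−a) gives A·log|z−a|; the (Bz+D)/(z²+p²) term gives a log and an atan.

-1352*log(z - 5)/7225 + 103*log(z - 3)/288 - 983*log(z + 5)/13600 - 511*log(z**2 + 9)/10404 - 32*atan(z/3)/2601 - 863/(340*z - 1700) + C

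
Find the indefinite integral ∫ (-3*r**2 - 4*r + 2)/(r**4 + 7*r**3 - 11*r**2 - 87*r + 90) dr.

Factor the denominator: (r - 3)*(r - 1)*(r + 5)*(r + 6).
Partial-fraction decomposition: 82/(63*(r + 6)) - 53/(48*(r + 5)) + 5/(84*(r - 1)) - 37/(144*(r - 3)).
Integrate each term: A/(r−a) contributes A·log|r−a|.

-37*log(r - 3)/144 + 5*log(r - 1)/84 - 53*log(r + 5)/48 + 82*log(r + 6)/63 + C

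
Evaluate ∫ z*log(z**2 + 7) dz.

Let u = z**2 + 7, so du = (2*z) dz.
The integral becomes (1/2)·∫ log(u) du; integrate by parts with u′=log(u), dv′=du.

z**2*log(z**2 + 7)/2 - z**2/2 + 7*log(z**2 + 7)/2 + C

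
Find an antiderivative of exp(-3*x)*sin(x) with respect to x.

Let I denote the integral. Integrate by parts with u = sin(x), dv = exp(-3*x) dx, so v = -exp(-3*x)/3: I = -exp(-3*x)*sin(x)/3 + (1/3)·∫ exp(-3*x)*cos(x) dx.
Apply parts again with u = cos(x), dv = exp(-3*x) dx: ∫ exp(-3*x)*cos(x) dx = -exp(-3*x)*cos(x)/3 − (1/3)·I. Substituting back brings back I: I = -exp(-3*x)*sin(x)/3 - exp(-3*x)*cos(x)/9 − (1/9)·I.
Solving for I: (1 + 1/9)·I equals the remaining terms, so I = (9/10)·(-exp(-3*x)*sin(x)/3 - exp(-3*x)*cos(x)/9).

-3*exp(-3*x)*sin(x)/10 - exp(-3*x)*cos(x)/10 + C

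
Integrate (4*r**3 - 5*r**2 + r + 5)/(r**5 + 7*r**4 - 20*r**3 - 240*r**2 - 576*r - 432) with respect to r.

Factor the denominator: (r - 6)*(r + 2)**2*(r + 3)*(r + 6).
Partial-fraction decomposition: -1045/(576*(r + 6)) + 151/(27*(r + 3)) - 993/(256*(r + 2)) + 49/(32*(r + 2)**2) + 695/(6912*(r - 6)).
Integrate each term; A/(r−a) gives A·log|r−a|; A/(r−a)² gives −A/(r−a).

695*log(r - 6)/6912 - 993*log(r + 2)/256 + 151*log(r + 3)/27 - 1045*log(r + 6)/576 - 49/(32*r + 64) + C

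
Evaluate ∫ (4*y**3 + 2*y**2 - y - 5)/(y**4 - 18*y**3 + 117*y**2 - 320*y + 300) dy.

925*log(y - 6)/4 - 679*log(y - 5)/3 - 11*log(y - 2)/12 + 180/(y - 5) + C

Factor the denominator: (y - 6)*(y - 5)**2*(y - 2).
Partial-fraction decomposition: -11/(12*(y - 2)) - 679/(3*(y - 5)) - 180/(y - 5)**2 + 925/(4*(y - 6)).
Integrate each term; A/(y−a) gives A·log|y−a|; A/(y−a)² gives −A/(y−a).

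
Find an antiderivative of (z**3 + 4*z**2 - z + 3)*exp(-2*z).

Use integration by parts with u = z**3 + 4*z**2 - z + 3, dv = exp(-2*z) dz, so v = -exp(-2*z)/2.
Apply parts 3 times (tabular method): alternate signs, differentiate u down to 0, integrate dv up.

(-4*z**3 - 22*z**2 - 18*z - 21)*exp(-2*z)/8 + C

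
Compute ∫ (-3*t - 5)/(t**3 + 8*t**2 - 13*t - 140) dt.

-17*log(t - 4)/99 - 5*log(t + 5)/9 + 8*log(t + 7)/11 + C

Factor the denominator: (t - 4)*(t + 5)*(t + 7).
Partial-fraction decomposition: 8/(11*(t + 7)) - 5/(9*(t + 5)) - 17/(99*(t - 4)).
Integrate each term: A/(t−a) contributes A·log|t−a|.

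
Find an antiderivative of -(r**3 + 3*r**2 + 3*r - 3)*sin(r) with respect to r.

r**3*cos(r) - 3*r**2*sin(r) + 3*r**2*cos(r) - 6*r*sin(r) - 3*r*cos(r) + 3*sin(r) - 9*cos(r) + C

Use integration by parts with u = r**3 + 3*r**2 + 3*r - 3, dv = -sin(r) dr, so v = cos(r).
Apply parts 3 times (tabular method): alternate signs, differentiate u down to 0, integrate dv up.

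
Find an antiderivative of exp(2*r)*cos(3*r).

Let I denote the integral. Integrate by parts with u = cos(3*r), dv = exp(2*r) dr, so v = exp(2*r)/2: I = exp(2*r)*cos(3*r)/2 + (3/2)·∫ exp(2*r)*sin(3*r) dr.
Apply parts again with u = sin(3*r), dv = exp(2*r) dr: ∫ exp(2*r)*sin(3*r) dr = exp(2*r)*sin(3*r)/2 − (3/2)·I. Substituting back brings back I: I = 3*exp(2*r)*sin(3*r)/4 + exp(2*r)*cos(3*r)/2 − (9/4)·I.
Solving for I: (1 + 9/4)·I equals the remaining terms, so I = (4/13)·(3*exp(2*r)*sin(3*r)/4 + exp(2*r)*cos(3*r)/2).

3*exp(2*r)*sin(3*r)/13 + 2*exp(2*r)*cos(3*r)/13 + C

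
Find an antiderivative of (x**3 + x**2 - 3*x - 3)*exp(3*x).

Use integration by parts with u = x**3 + x**2 - 3*x - 3, dv = exp(3*x) dx, so v = exp(3*x)/3.
Apply parts 3 times (tabular method): alternate signs, differentiate u down to 0, integrate dv up.

(x**3 - 3*x - 2)*exp(3*x)/3 + C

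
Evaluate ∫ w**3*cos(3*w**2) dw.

Let u = w², du = 2w dw; rewrite as (1/2)∫ u^1·cos(3u) du.
Now integrate by parts 1 time.

w**2*sin(3*w**2)/6 + cos(3*w**2)/18 + C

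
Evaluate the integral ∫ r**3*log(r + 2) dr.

r**4*log(r + 2)/4 - r**4/16 + r**3/6 - r**2/2 + 2*r - 4*log(r + 2) + C

Use integration by parts with u = log(r + 2), dv = r**3 dr.
Then du = 1/(r + 2) dr and v = r**4/4.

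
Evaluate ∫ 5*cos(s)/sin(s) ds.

Let u = sin(s), so du = (cos(s)) ds.
Rewriting, the integral becomes 5·∫ 1/u du = 5·log(u).
Substituting back, u = sin(s).

5*log(sin(s)) + C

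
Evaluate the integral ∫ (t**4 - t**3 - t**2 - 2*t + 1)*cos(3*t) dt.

Use integration by parts with u = t**4 - t**3 - t**2 - 2*t + 1, dv = cos(3*t) dt, so v = sin(3*t)/3.
Apply parts 4 times (tabular method): alternate signs, differentiate u down to 0, integrate dv up.

t**4*sin(3*t)/3 - t**3*sin(3*t)/3 + 4*t**3*cos(3*t)/9 - 7*t**2*sin(3*t)/9 - t**2*cos(3*t)/3 - 4*t*sin(3*t)/9 - 14*t*cos(3*t)/27 + 41*sin(3*t)/81 - 4*cos(3*t)/27 + C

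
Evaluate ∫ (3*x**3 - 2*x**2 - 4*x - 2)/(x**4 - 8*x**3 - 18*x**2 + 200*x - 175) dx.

Factor the denominator: (x - 7)*(x - 5)*(x - 1)*(x + 5).
Partial-fraction decomposition: 407/(720*(x + 5)) - 5/(144*(x - 1)) - 303/(80*(x - 5)) + 901/(144*(x - 7)).
Integrate each term: A/(x−a) contributes A·log|x−a|.

901*log(x - 7)/144 - 303*log(x - 5)/80 - 5*log(x - 1)/144 + 407*log(x + 5)/720 + C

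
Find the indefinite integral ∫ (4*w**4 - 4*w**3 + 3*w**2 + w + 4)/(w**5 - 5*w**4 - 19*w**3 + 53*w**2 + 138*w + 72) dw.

Factor the denominator: (w - 6)*(w - 4)*(w + 1)**2*(w + 3).
Partial-fraction decomposition: 115/(63*(w + 3)) - 88/(175*(w + 1)) + 1/(5*(w + 1)**2) - 412/(175*(w - 4)) + 317/(63*(w - 6)).
Integrate each term; A/(w−a) gives A·log|w−a|; A/(w−a)² gives −A/(w−a).

317*log(w - 6)/63 - 412*log(w - 4)/175 - 88*log(w + 1)/175 + 115*log(w + 3)/63 - 1/(5*w + 5) + C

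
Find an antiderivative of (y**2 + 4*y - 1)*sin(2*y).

Use integration by parts with u = y**2 + 4*y - 1, dv = sin(2*y) dy, so v = -cos(2*y)/2.
Apply parts 2 times (tabular method): alternate signs, differentiate u down to 0, integrate dv up.

-y**2*cos(2*y)/2 + y*sin(2*y)/2 - 2*y*cos(2*y) + sin(2*y) + 3*cos(2*y)/4 + C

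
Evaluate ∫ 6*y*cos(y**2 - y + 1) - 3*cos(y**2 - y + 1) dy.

Let u = y**2 - y + 1, so du = (2*y - 1) dy.
Rewriting, the integral becomes 3·∫ cos(u) du = 3·sin(u).
Substituting back, u = y**2 - y + 1.

3*sin(y**2 - y + 1) + C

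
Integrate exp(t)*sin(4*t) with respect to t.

Let I denote the integral. Integrate by parts with u = sin(4*t), dv = exp(t) dt, so v = exp(t): I = exp(t)*sin(4*t) − 4·∫ exp(t)*cos(4*t) dt.
Apply parts again with u = cos(4*t), dv = exp(t) dt: ∫ exp(t)*cos(4*t) dt = exp(t)*cos(4*t) + 4·I. Substituting back brings back I: I = exp(t)*sin(4*t) - 4*exp(t)*cos(4*t) − 16·I.
Solving for I: (1 + 16)·I equals the remaining terms, so I = (1/17)·(exp(t)*sin(4*t) - 4*exp(t)*cos(4*t)).

exp(t)*sin(4*t)/17 - 4*exp(t)*cos(4*t)/17 + C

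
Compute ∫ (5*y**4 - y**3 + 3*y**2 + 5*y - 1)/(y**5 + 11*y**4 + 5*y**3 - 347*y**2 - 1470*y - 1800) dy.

6401*log(y - 6)/10890 - 443*log(y + 3)/36 + 1371*log(y + 4)/10 - 58265*log(y + 5)/484 + 3299/(22*y + 110) + C

Factor the denominator: (y - 6)*(y + 3)*(y + 4)*(y + 5)**2.
Partial-fraction decomposition: -58265/(484*(y + 5)) - 3299/(22*(y + 5)**2) + 1371/(10*(y + 4)) - 443/(36*(y + 3)) + 6401/(10890*(y - 6)).
Integrate each term; A/(y−a) gives A·log|y−a|; A/(y−a)² gives −A/(y−a).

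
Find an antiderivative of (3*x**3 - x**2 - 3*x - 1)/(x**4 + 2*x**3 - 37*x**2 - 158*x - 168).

479*log(x - 7)/495 + 23*log(x + 2)/18 - 41*log(x + 3)/5 + 197*log(x + 4)/22 + C

Factor the denominator: (x - 7)*(x + 2)*(x + 3)*(x + 4).
Partial-fraction decomposition: 197/(22*(x + 4)) - 41/(5*(x + 3)) + 23/(18*(x + 2)) + 479/(495*(x - 7)).
Integrate each term: A/(x−a) contributes A·log|x−a|.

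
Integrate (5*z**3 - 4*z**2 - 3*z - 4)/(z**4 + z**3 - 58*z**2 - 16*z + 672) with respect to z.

457*log(z - 6)/130 - 15*log(z - 4)/11 - 47*log(z + 4)/30 + 1894*log(z + 7)/429 + C

Factor the denominator: (z - 6)*(z - 4)*(z + 4)*(z + 7).
Partial-fraction decomposition: 1894/(429*(z + 7)) - 47/(30*(z + 4)) - 15/(11*(z - 4)) + 457/(130*(z - 6)).
Integrate each term: A/(z−a) contributes A·log|z−a|.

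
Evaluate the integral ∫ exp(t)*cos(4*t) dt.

4*exp(t)*sin(4*t)/17 + exp(t)*cos(4*t)/17 + C

Let I denote the integral. Integrate by parts with u = cos(4*t), dv = exp(t) dt, so v = exp(t): I = exp(t)*cos(4*t) + 4·∫ exp(t)*sin(4*t) dt.
Apply parts again with u = sin(4*t), dv = exp(t) dt: ∫ exp(t)*sin(4*t) dt = exp(t)*sin(4*t) − 4·I. Substituting back brings back I: I = 4*exp(t)*sin(4*t) + exp(t)*cos(4*t) − 16·I.
Solving for I: (1 + 16)·I equals the remaining terms, so I = (1/17)·(4*exp(t)*sin(4*t) + exp(t)*cos(4*t)).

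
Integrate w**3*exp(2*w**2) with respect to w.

(2*w**2 - 1)*exp(2*w**2)/8 + C

Let u = w², du = 2w dw; rewrite as (1/2)∫ u^1·exp(2u) du.
Now integrate by parts 1 time.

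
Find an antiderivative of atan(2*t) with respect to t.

Use integration by parts with u = arctan(2*t), dv = dt.
Then du = 2/(4*t**2 + 1) dt.

t*atan(2*t) - log(4*t**2 + 1)/4 + C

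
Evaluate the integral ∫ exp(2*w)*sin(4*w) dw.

Let I denote the integral. Integrate by parts with u = sin(4*w), dv = exp(2*w) dw, so v = exp(2*w)/2: I = exp(2*w)*sin(4*w)/2 − 2·∫ exp(2*w)*cos(4*w) dw.
Apply parts again with u = cos(4*w), dv = exp(2*w) dw: ∫ exp(2*w)*cos(4*w) dw = exp(2*w)*cos(4*w)/2 + 2·I. Substituting back brings back I: I = exp(2*w)*sin(4*w)/2 - exp(2*w)*cos(4*w) − 4·I.
Solving for I: (1 + 4)·I equals the remaining terms, so I = (1/5)·(exp(2*w)*sin(4*w)/2 - exp(2*w)*cos(4*w)).

exp(2*w)*sin(4*w)/10 - exp(2*w)*cos(4*w)/5 + C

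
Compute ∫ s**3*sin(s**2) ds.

-s**2*cos(s**2)/2 + sin(s**2)/2 + C

Let u = s², du = 2s ds; rewrite as (1/2)∫ u^1·sin(1u) du.
Now integrate by parts 1 time.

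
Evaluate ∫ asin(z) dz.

Use integration by parts with u = arcsin(z), dv = dz.
Then du = 1/sqrt(-z**2 + 1) dz.

z*asin(z) + sqrt(-z**2 + 1) + C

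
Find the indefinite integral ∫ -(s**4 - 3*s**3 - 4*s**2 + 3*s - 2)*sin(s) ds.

Use integration by parts with u = s**4 - 3*s**3 - 4*s**2 + 3*s - 2, dv = -sin(s) ds, so v = cos(s).
Apply parts 4 times (tabular method): alternate signs, differentiate u down to 0, integrate dv up.

s**4*cos(s) - 4*s**3*sin(s) - 3*s**3*cos(s) + 9*s**2*sin(s) - 16*s**2*cos(s) + 32*s*sin(s) + 21*s*cos(s) - 21*sin(s) + 30*cos(s) + C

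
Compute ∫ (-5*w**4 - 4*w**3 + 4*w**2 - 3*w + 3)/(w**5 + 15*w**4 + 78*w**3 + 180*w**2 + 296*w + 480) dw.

Factor the denominator: (w + 4)*(w + 5)*(w + 6)*(w**2 + 4).
Partial-fraction decomposition: (729*w - 194)/(2320*(w**2 + 4)) - 5451/(80*(w + 6)) + 2507/(29*(w + 5)) - 189/(8*(w + 4)).
Integrate each term; A/(w−a) gives A·log|w−a|; the (Bw+D)/(w²+p²) term gives a log and an atan.

-189*log(w + 4)/8 + 2507*log(w + 5)/29 - 5451*log(w + 6)/80 + 729*log(w**2 + 4)/4640 - 97*atan(w/2)/2320 + C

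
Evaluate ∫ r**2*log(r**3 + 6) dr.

r**3*log(r**3 + 6)/3 - r**3/3 + 2*log(r**3 + 6) + C

Let u = r**3 + 6, so du = (3*r**2) dr.
The integral becomes (1/3)·∫ log(u) du; integrate by parts with u′=log(u), dv′=du.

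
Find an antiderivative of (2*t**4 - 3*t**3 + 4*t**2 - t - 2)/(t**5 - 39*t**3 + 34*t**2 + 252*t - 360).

11*log(t - 5)/9 - 259*log(t - 2)/720 - 7*log(t + 3)/15 + 77*log(t + 6)/48 + 1/(6*t - 12) + C

Factor the denominator: (t - 5)*(t - 2)**2*(t + 3)*(t + 6).
Partial-fraction decomposition: 77/(48*(t + 6)) - 7/(15*(t + 3)) - 259/(720*(t - 2)) - 1/(6*(t - 2)**2) + 11/(9*(t - 5)).
Integrate each term; A/(t−a) gives A·log|t−a|; A/(t−a)² gives −A/(t−a).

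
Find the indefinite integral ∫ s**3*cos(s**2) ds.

Let u = s², du = 2s ds; rewrite as (1/2)∫ u^1·cos(1u) du.
Now integrate by parts 1 time.

s**2*sin(s**2)/2 + cos(s**2)/2 + C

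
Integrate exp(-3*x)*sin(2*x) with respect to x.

-3*exp(-3*x)*sin(2*x)/13 - 2*exp(-3*x)*cos(2*x)/13 + C

Let I denote the integral. Integrate by parts with u = sin(2*x), dv = exp(-3*x) dx, so v = -exp(-3*x)/3: I = -exp(-3*x)*sin(2*x)/3 + (2/3)·∫ exp(-3*x)*cos(2*x) dx.
Apply parts again with u = cos(2*x), dv = exp(-3*x) dx: ∫ exp(-3*x)*cos(2*x) dx = -exp(-3*x)*cos(2*x)/3 − (2/3)·I. Substituting back brings back I: I = -exp(-3*x)*sin(2*x)/3 - 2*exp(-3*x)*cos(2*x)/9 − (4/9)·I.
Solving for I: (1 + 4/9)·I equals the remaining terms, so I = (9/13)·(-exp(-3*x)*sin(2*x)/3 - 2*exp(-3*x)*cos(2*x)/9).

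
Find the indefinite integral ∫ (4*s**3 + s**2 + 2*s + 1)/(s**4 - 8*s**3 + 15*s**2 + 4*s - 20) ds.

Factor the denominator: (s - 5)*(s - 2)**2*(s + 1).
Partial-fraction decomposition: 2/(27*(s + 1)) - 6/(s - 2) - 41/(9*(s - 2)**2) + 268/(27*(s - 5)).
Integrate each term; A/(s−a) gives A·log|s−a|; A/(s−a)² gives −A/(s−a).

268*log(s - 5)/27 - 6*log(s - 2) + 2*log(s + 1)/27 + 41/(9*s - 18) + C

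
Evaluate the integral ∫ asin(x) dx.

Use integration by parts with u = arcsin(x), dv = dx.
Then du = 1/sqrt(-x**2 + 1) dx.

x*asin(x) + sqrt(-x**2 + 1) + C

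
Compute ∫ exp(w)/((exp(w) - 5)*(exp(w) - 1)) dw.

log(exp(w) - 5)/4 - log(exp(w) - 1)/4 + C

Let u = e^w, du = e^w dw.
The integral becomes ∫ du/((u-1)(u-5)); decompose into partial fractions.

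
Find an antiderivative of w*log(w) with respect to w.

w**2*log(w)/2 - w**2/4 + C

Use integration by parts with u = log(w), dv = w dw.
Then du = 1/w dw and v = w**2/2.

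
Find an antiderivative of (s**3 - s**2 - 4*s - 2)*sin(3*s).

-s**3*cos(3*s)/3 + s**2*sin(3*s)/3 + s**2*cos(3*s)/3 - 2*s*sin(3*s)/9 + 14*s*cos(3*s)/9 - 14*sin(3*s)/27 + 16*cos(3*s)/27 + C

Use integration by parts with u = s**3 - s**2 - 4*s - 2, dv = sin(3*s) ds, so v = -cos(3*s)/3.
Apply parts 3 times (tabular method): alternate signs, differentiate u down to 0, integrate dv up.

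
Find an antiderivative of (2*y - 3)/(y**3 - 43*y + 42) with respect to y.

9*log(y - 6)/65 + log(y - 1)/40 - 17*log(y + 7)/104 + C

Factor the denominator: (y - 6)*(y - 1)*(y + 7).
Partial-fraction decomposition: -17/(104*(y + 7)) + 1/(40*(y - 1)) + 9/(65*(y - 6)).
Integrate each term: A/(y−a) contributes A·log|y−a|.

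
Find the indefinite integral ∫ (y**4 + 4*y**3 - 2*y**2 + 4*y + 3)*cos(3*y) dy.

Use integration by parts with u = y**4 + 4*y**3 - 2*y**2 + 4*y + 3, dv = cos(3*y) dy, so v = sin(3*y)/3.
Apply parts 4 times (tabular method): alternate signs, differentiate u down to 0, integrate dv up.

y**4*sin(3*y)/3 + 4*y**3*sin(3*y)/3 + 4*y**3*cos(3*y)/9 - 10*y**2*sin(3*y)/9 + 4*y**2*cos(3*y)/3 + 4*y*sin(3*y)/9 - 20*y*cos(3*y)/27 + 101*sin(3*y)/81 + 4*cos(3*y)/27 + C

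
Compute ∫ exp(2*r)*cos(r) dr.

exp(2*r)*sin(r)/5 + 2*exp(2*r)*cos(r)/5 + C

Let I denote the integral. Integrate by parts with u = cos(r), dv = exp(2*r) dr, so v = exp(2*r)/2: I = exp(2*r)*cos(r)/2 + (1/2)·∫ exp(2*r)*sin(r) dr.
Apply parts again with u = sin(r), dv = exp(2*r) dr: ∫ exp(2*r)*sin(r) dr = exp(2*r)*sin(r)/2 − (1/2)·I. Substituting back brings back I: I = exp(2*r)*sin(r)/4 + exp(2*r)*cos(r)/2 − (1/4)·I.
Solving for I: (1 + 1/4)·I equals the remaining terms, so I = (4/5)·(exp(2*r)*sin(r)/4 + exp(2*r)*cos(r)/2).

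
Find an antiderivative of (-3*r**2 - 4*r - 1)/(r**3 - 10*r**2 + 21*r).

-log(r)/21 - 44*log(r - 7)/7 + 10*log(r - 3)/3 + C

Factor the denominator: r*(r - 7)*(r - 3).
Partial-fraction decomposition: 10/(3*(r - 3)) - 44/(7*(r - 7)) - 1/(21*r).
Integrate each term: A/(r−a) contributes A·log|r−a|.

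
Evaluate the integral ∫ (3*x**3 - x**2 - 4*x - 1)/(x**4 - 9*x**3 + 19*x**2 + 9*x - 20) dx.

Factor the denominator: (x - 5)*(x - 4)*(x - 1)*(x + 1).
Partial-fraction decomposition: 1/(60*(x + 1)) - 1/(8*(x - 1)) - 53/(5*(x - 4)) + 329/(24*(x - 5)).
Integrate each term: A/(x−a) contributes A·log|x−a|.

329*log(x - 5)/24 - 53*log(x - 4)/5 - log(x - 1)/8 + log(x + 1)/60 + C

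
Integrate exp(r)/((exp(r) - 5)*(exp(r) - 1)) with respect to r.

log(exp(r) - 5)/4 - log(exp(r) - 1)/4 + C

Let u = e^r, du = e^r dr.
The integral becomes ∫ du/((u-1)(u-5)); decompose into partial fractions.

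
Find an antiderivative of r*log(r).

r**2*log(r)/2 - r**2/4 + C

Use integration by parts with u = log(r), dv = r dr.
Then du = 1/r dr and v = r**2/2.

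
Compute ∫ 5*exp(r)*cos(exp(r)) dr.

5*sin(exp(r)) + C

Let u = exp(r), so du = (exp(r)) dr.
Rewriting, the integral becomes 5·∫ cos(u) du = 5·sin(u).
Substituting back, u = exp(r).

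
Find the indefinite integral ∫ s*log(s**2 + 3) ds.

s**2*log(s**2 + 3)/2 - s**2/2 + 3*log(s**2 + 3)/2 + C

Let u = s**2 + 3, so du = (2*s) ds.
The integral becomes (1/2)·∫ log(u) du; integrate by parts with u′=log(u), dv′=du.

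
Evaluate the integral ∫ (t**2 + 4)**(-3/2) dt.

Substitute t = 2·tan(θ), so dt = 2·sec(θ)^2 dθ and the radical becomes sqrt(t**2 + 4) = 2·sec(θ) by the Pythagorean identity.
Integrate the resulting trig expression in θ, then back-substitute tan(θ) = t/2, sec(θ) = sqrt(t**2 + 4)/2 (absorbing any constant into C).

t/(4*sqrt(t**2 + 4)) + C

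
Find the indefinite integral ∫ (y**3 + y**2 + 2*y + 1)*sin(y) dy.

Use integration by parts with u = y**3 + y**2 + 2*y + 1, dv = sin(y) dy, so v = -cos(y).
Apply parts 3 times (tabular method): alternate signs, differentiate u down to 0, integrate dv up.

-y**3*cos(y) + 3*y**2*sin(y) - y**2*cos(y) + 2*y*sin(y) + 4*y*cos(y) - 4*sin(y) + cos(y) + C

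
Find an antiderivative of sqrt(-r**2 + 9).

Substitute r = 3·sin(θ), so dr = 3·cos(θ) dθ and the radical becomes sqrt(-r**2 + 9) = 3·cos(θ) by the Pythagorean identity.
Integrate the resulting trig expression in θ, then back-substitute θ = asin(r/3), sin(θ) = r/3, cos(θ) = sqrt(-r**2 + 9)/3 (absorbing any constant into C).

r*sqrt(-r**2 + 9)/2 + 9*asin(r/3)/2 + C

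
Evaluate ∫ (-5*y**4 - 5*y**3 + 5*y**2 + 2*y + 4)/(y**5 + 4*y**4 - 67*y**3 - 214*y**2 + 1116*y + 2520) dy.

-1841*log(y - 6)/312 + 3611*log(y - 5)/924 - log(y + 2)/56 + 1307*log(y + 6)/132 - 2011*log(y + 7)/156 + C

Factor the denominator: (y - 6)*(y - 5)*(y + 2)*(y + 6)*(y + 7).
Partial-fraction decomposition: -2011/(156*(y + 7)) + 1307/(132*(y + 6)) - 1/(56*(y + 2)) + 3611/(924*(y - 5)) - 1841/(312*(y - 6)).
Integrate each term: A/(y−a) contributes A·log|y−a|.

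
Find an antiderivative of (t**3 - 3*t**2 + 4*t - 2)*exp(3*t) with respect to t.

(9*t**3 - 36*t**2 + 60*t - 38)*exp(3*t)/27 + C

Use integration by parts with u = t**3 - 3*t**2 + 4*t - 2, dv = exp(3*t) dt, so v = exp(3*t)/3.
Apply parts 3 times (tabular method): alternate signs, differentiate u down to 0, integrate dv up.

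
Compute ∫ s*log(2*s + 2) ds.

s**2*log(2*s + 2)/2 - s**2/4 + s/2 - log(s + 1)/2 + C

Use integration by parts with u = log(2*s + 2), dv = s ds.
Then du = 2/(2*s + 2) ds and v = s**2/2.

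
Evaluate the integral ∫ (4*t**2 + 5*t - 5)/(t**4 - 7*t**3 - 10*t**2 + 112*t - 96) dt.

Factor the denominator: (t - 6)*(t - 4)*(t - 1)*(t + 4).
Partial-fraction decomposition: -39/(400*(t + 4)) + 4/(75*(t - 1)) - 79/(48*(t - 4)) + 169/(100*(t - 6)).
Integrate each term: A/(t−a) contributes A·log|t−a|.

169*log(t - 6)/100 - 79*log(t - 4)/48 + 4*log(t - 1)/75 - 39*log(t + 4)/400 + C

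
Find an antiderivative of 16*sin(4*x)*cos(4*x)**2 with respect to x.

Let u = cos(4*x), so du = (-4*sin(4*x)) dx.
Rewriting, the integral becomes -4·∫ u^2 du = -4·u^3/3.
Substituting back, u = cos(4*x).

-4*cos(4*x)**3/3 + C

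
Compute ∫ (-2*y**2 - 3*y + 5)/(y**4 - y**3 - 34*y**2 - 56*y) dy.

Factor the denominator: y*(y - 7)*(y + 2)*(y + 4).
Partial-fraction decomposition: 15/(88*(y + 4)) + 1/(12*(y + 2)) - 38/(231*(y - 7)) - 5/(56*y).
Integrate each term: A/(y−a) contributes A·log|y−a|.

-5*log(y)/56 - 38*log(y - 7)/231 + log(y + 2)/12 + 15*log(y + 4)/88 + C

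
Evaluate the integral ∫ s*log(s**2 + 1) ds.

s**2*log(s**2 + 1)/2 - s**2/2 + log(s**2 + 1)/2 + C

Let u = s**2 + 1, so du = (2*s) ds.
The integral becomes (1/2)·∫ log(u) du; integrate by parts with u′=log(u), dv′=du.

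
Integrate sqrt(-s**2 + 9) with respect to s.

s*sqrt(-s**2 + 9)/2 + 9*asin(s/3)/2 + C

Substitute s = 3·sin(θ), so ds = 3·cos(θ) dθ and the radical becomes sqrt(-s**2 + 9) = 3·cos(θ) by the Pythagorean identity.
Integrate the resulting trig expression in θ, then back-substitute θ = asin(s/3), sin(θ) = s/3, cos(θ) = sqrt(-s**2 + 9)/3 (absorbing any constant into C).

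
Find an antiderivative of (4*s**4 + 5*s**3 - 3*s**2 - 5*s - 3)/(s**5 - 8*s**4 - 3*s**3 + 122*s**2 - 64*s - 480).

Factor the denominator: (s - 5)*(s - 4)**2*(s + 2)*(s + 3).
Partial-fraction decomposition: 87/(196*(s + 3)) - 19/(252*(s + 2)) - 88787/(1764*(s - 4)) - 1273/(42*(s - 4)**2) + 1511/(28*(s - 5)).
Integrate each term; A/(s−a) gives A·log|s−a|; A/(s−a)² gives −A/(s−a).

1511*log(s - 5)/28 - 88787*log(s - 4)/1764 - 19*log(s + 2)/252 + 87*log(s + 3)/196 + 1273/(42*s - 168) + C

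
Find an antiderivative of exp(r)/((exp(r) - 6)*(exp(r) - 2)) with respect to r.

Let u = e^r, du = e^r dr.
The integral becomes ∫ du/((u-2)(u-6)); decompose into partial fractions.

log(exp(r) - 6)/4 - log(exp(r) - 2)/4 + C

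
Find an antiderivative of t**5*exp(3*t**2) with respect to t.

Let u = t², du = 2t dt; rewrite as (1/2)∫ u^2·exp(3u) du.
Now integrate by parts 2 times.

(9*t**4 - 6*t**2 + 2)*exp(3*t**2)/54 + C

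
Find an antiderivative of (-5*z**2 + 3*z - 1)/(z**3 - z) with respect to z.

Factor the denominator: z*(z - 1)*(z + 1).
Partial-fraction decomposition: -9/(2*(z + 1)) - 3/(2*(z - 1)) + 1/z.
Integrate each term: A/(z−a) contributes A·log|z−a|.

log(z) - 3*log(z - 1)/2 - 9*log(z + 1)/2 + C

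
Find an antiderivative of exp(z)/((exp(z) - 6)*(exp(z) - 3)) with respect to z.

log(exp(z) - 6)/3 - log(exp(z) - 3)/3 + C

Let u = e^z, du = e^z dz.
The integral becomes ∫ du/((u-3)(u-6)); decompose into partial fractions.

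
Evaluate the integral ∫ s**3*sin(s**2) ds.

-s**2*cos(s**2)/2 + sin(s**2)/2 + C

Let u = s², du = 2s ds; rewrite as (1/2)∫ u^1·sin(1u) du.
Now integrate by parts 1 time.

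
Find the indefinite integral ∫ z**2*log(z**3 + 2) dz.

z**3*log(z**3 + 2)/3 - z**3/3 + 2*log(z**3 + 2)/3 + C

Let u = z**3 + 2, so du = (3*z**2) dz.
The integral becomes (1/3)·∫ log(u) du; integrate by parts with u′=log(u), dv′=du.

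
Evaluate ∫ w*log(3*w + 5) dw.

Use integration by parts with u = log(3*w + 5), dv = w dw.
Then du = 3/(3*w + 5) dw and v = w**2/2.

w**2*log(3*w + 5)/2 - w**2/4 + 5*w/6 - 25*log(3*w + 5)/18 + C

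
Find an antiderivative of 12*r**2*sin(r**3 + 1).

Let u = r**3 + 1, so du = (3*r**2) dr.
Rewriting, the integral becomes 4·∫ sin(u) du = 4·-cos(u).
Substituting back, u = r**3 + 1.

-4*cos(r**3 + 1) + C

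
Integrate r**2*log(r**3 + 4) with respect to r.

r**3*log(r**3 + 4)/3 - r**3/3 + 4*log(r**3 + 4)/3 + C

Let u = r**3 + 4, so du = (3*r**2) dr.
The integral becomes (1/3)·∫ log(u) du; integrate by parts with u′=log(u), dv′=du.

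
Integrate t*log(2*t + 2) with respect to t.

t**2*log(2*t + 2)/2 - t**2/4 + t/2 - log(t + 1)/2 + C

Use integration by parts with u = log(2*t + 2), dv = t dt.
Then du = 2/(2*t + 2) dt and v = t**2/2.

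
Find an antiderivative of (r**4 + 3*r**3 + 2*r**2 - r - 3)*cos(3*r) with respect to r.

r**4*sin(3*r)/3 + r**3*sin(3*r) + 4*r**3*cos(3*r)/9 + 2*r**2*sin(3*r)/9 + r**2*cos(3*r) - r*sin(3*r) + 4*r*cos(3*r)/27 - 85*sin(3*r)/81 - cos(3*r)/3 + C

Use integration by parts with u = r**4 + 3*r**3 + 2*r**2 - r - 3, dv = cos(3*r) dr, so v = sin(3*r)/3.
Apply parts 4 times (tabular method): alternate signs, differentiate u down to 0, integrate dv up.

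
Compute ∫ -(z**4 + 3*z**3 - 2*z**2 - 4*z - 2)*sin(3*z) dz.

z**4*cos(3*z)/3 - 4*z**3*sin(3*z)/9 + z**3*cos(3*z) - z**2*sin(3*z) - 10*z**2*cos(3*z)/9 + 20*z*sin(3*z)/27 - 2*z*cos(3*z) + 2*sin(3*z)/3 - 34*cos(3*z)/81 + C

Use integration by parts with u = z**4 + 3*z**3 - 2*z**2 - 4*z - 2, dv = -sin(3*z) dz, so v = cos(3*z)/3.
Apply parts 4 times (tabular method): alternate signs, differentiate u down to 0, integrate dv up.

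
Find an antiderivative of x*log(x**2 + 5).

x**2*log(x**2 + 5)/2 - x**2/2 + 5*log(x**2 + 5)/2 + C

Let u = x**2 + 5, so du = (2*x) dx.
The integral becomes (1/2)·∫ log(u) du; integrate by parts with u′=log(u), dv′=du.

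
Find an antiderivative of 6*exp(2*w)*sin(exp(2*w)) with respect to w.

-3*cos(exp(2*w)) + C

Let u = exp(2*w), so du = (2*exp(2*w)) dw.
Rewriting, the integral becomes 3·∫ sin(u) du = 3·-cos(u).
Substituting back, u = exp(2*w).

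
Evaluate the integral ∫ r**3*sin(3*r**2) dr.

-r**2*cos(3*r**2)/6 + sin(3*r**2)/18 + C

Let u = r², du = 2r dr; rewrite as (1/2)∫ u^1·sin(3u) du.
Now integrate by parts 1 time.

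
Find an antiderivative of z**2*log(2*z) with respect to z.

Use integration by parts with u = log(2*z), dv = z**2 dz.
Then du = 1/z dz and v = z**3/3.

z**3*(log(z) + log(2))/3 - z**3/9 + C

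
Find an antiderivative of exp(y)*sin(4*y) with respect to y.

Let I denote the integral. Integrate by parts with u = sin(4*y), dv = exp(y) dy, so v = exp(y): I = exp(y)*sin(4*y) − 4·∫ exp(y)*cos(4*y) dy.
Apply parts again with u = cos(4*y), dv = exp(y) dy: ∫ exp(y)*cos(4*y) dy = exp(y)*cos(4*y) + 4·I. Substituting back brings back I: I = exp(y)*sin(4*y) - 4*exp(y)*cos(4*y) − 16·I.
Solving for I: (1 + 16)·I equals the remaining terms, so I = (1/17)·(exp(y)*sin(4*y) - 4*exp(y)*cos(4*y)).

exp(y)*sin(4*y)/17 - 4*exp(y)*cos(4*y)/17 + C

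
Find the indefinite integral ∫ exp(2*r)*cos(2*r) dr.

Let I denote the integral. Integrate by parts with u = cos(2*r), dv = exp(2*r) dr, so v = exp(2*r)/2: I = exp(2*r)*cos(2*r)/2 + ∫ exp(2*r)*sin(2*r) dr.
Apply parts again with u = sin(2*r), dv = exp(2*r) dr: ∫ exp(2*r)*sin(2*r) dr = exp(2*r)*sin(2*r)/2 − I. Substituting back brings back I: I = exp(2*r)*sin(2*r)/2 + exp(2*r)*cos(2*r)/2 − I.
Solving for I: (1 + 1)·I equals the remaining terms, so I = (1/2)·(exp(2*r)*sin(2*r)/2 + exp(2*r)*cos(2*r)/2).

exp(2*r)*sin(2*r)/4 + exp(2*r)*cos(2*r)/4 + C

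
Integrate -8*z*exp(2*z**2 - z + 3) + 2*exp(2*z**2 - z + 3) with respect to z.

Let u = 2*z**2 - z + 3, so du = (4*z - 1) dz.
Rewriting, the integral becomes -2·∫ e^u du = -2·e^u.
Substituting back, u = 2*z**2 - z + 3.

-2*exp(2*z**2 - z + 3) + C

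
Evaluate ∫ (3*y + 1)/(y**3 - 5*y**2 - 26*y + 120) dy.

Factor the denominator: (y - 6)*(y - 4)*(y + 5).
Partial-fraction decomposition: -14/(99*(y + 5)) - 13/(18*(y - 4)) + 19/(22*(y - 6)).
Integrate each term: A/(y−a) contributes A·log|y−a|.

19*log(y - 6)/22 - 13*log(y - 4)/18 - 14*log(y + 5)/99 + C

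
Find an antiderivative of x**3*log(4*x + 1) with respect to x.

x**4*log(4*x + 1)/4 - x**4/16 + x**3/48 - x**2/128 + x/256 - log(4*x + 1)/1024 + C

Use integration by parts with u = log(4*x + 1), dv = x**3 dx.
Then du = 4/(4*x + 1) dx and v = x**4/4.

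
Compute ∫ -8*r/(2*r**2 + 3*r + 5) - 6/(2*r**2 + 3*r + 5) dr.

Let u = 2*r**2 + 3*r + 5, so du = (4*r + 3) dr.
Rewriting, the integral becomes -2·∫ 1/u du = -2·log(u).
Substituting back, u = 2*r**2 + 3*r + 5.

-2*log(2*r**2 + 3*r + 5) + C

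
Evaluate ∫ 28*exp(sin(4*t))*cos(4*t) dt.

7*exp(sin(4*t)) + C

Let u = sin(4*t), so du = (4*cos(4*t)) dt.
Rewriting, the integral becomes 7·∫ e^u du = 7·e^u.
Substituting back, u = sin(4*t).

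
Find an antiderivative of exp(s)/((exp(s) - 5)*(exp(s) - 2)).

log(exp(s) - 5)/3 - log(exp(s) - 2)/3 + C

Let u = e^s, du = e^s ds.
The integral becomes ∫ du/((u-2)(u-5)); decompose into partial fractions.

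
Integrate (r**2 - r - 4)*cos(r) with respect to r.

r**2*sin(r) - r*sin(r) + 2*r*cos(r) - 6*sin(r) - cos(r) + C

Use integration by parts with u = r**2 - r - 4, dv = cos(r) dr, so v = sin(r).
Apply parts 2 times (tabular method): alternate signs, differentiate u down to 0, integrate dv up.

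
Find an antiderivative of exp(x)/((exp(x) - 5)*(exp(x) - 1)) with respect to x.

log(exp(x) - 5)/4 - log(exp(x) - 1)/4 + C

Let u = e^x, du = e^x dx.
The integral becomes ∫ du/((u-1)(u-5)); decompose into partial fractions.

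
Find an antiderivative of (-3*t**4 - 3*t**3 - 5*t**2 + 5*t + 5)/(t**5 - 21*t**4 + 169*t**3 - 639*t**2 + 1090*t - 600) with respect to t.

Factor the denominator: (t - 6)*(t - 5)**2*(t - 4)*(t - 1).
Partial-fraction decomposition: -1/(240*(t - 1)) + 1015/(6*(t - 4)) + 4735/(16*(t - 5)) + 2345/(4*(t - 5)**2) - 4681/(10*(t - 6)).
Integrate each term; A/(t−a) gives A·log|t−a|; A/(t−a)² gives −A/(t−a).

-4681*log(t - 6)/10 + 4735*log(t - 5)/16 + 1015*log(t - 4)/6 - log(t - 1)/240 - 2345/(4*t - 20) + C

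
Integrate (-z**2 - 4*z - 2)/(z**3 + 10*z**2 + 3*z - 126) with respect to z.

-23*log(z - 3)/90 + 14*log(z + 6)/9 - 23*log(z + 7)/10 + C

Factor the denominator: (z - 3)*(z + 6)*(z + 7).
Partial-fraction decomposition: -23/(10*(z + 7)) + 14/(9*(z + 6)) - 23/(90*(z - 3)).
Integrate each term: A/(z−a) contributes A·log|z−a|.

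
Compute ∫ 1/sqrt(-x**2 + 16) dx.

asin(x/4) + C

Substitute x = 4·sin(θ), so dx = 4·cos(θ) dθ and the radical becomes sqrt(-x**2 + 16) = 4·cos(θ) by the Pythagorean identity.
Integrate the resulting trig expression in θ, then back-substitute θ = asin(x/4), sin(θ) = x/4, cos(θ) = sqrt(-x**2 + 16)/4 (absorbing any constant into C).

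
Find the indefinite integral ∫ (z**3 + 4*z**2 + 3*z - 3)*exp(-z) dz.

Use integration by parts with u = z**3 + 4*z**2 + 3*z - 3, dv = exp(-z) dz, so v = -exp(-z).
Apply parts 3 times (tabular method): alternate signs, differentiate u down to 0, integrate dv up.

(-z**3 - 7*z**2 - 17*z - 14)*exp(-z) + C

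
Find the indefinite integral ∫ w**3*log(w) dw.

w**4*log(w)/4 - w**4/16 + C

Use integration by parts with u = log(w), dv = w**3 dw.
Then du = 1/w dw and v = w**4/4.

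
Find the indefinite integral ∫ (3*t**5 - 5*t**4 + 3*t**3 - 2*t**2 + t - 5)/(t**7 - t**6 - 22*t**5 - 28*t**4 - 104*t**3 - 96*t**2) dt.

Factor the denominator: t**2*(t - 6)*(t + 1)*(t + 4)*(t**2 + 4).
Partial-fraction decomposition: (61*t + 58)/(320*(t**2 + 4)) - 917/(1920*(t + 4)) + 19/(105*(t + 1)) + 697/(4032*(t - 6)) - 77/(1152*t) + 5/(96*t**2).
Integrate each term; A/(t−a) gives A·log|t−a|; the (Bt+D)/(t²+p²) term gives a log and an atan.

-77*log(t)/1152 + 697*log(t - 6)/4032 + 19*log(t + 1)/105 - 917*log(t + 4)/1920 + 61*log(t**2 + 4)/640 + 29*atan(t/2)/320 - 5/(96*t) + C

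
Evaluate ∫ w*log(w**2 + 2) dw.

w**2*log(w**2 + 2)/2 - w**2/2 + log(w**2 + 2) + C

Let u = w**2 + 2, so du = (2*w) dw.
The integral becomes (1/2)·∫ log(u) du; integrate by parts with u′=log(u), dv′=du.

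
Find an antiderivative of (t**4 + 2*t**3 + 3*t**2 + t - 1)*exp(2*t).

(t**4 + 3*t**2 - 2*t)*exp(2*t)/2 + C

Use integration by parts with u = t**4 + 2*t**3 + 3*t**2 + t - 1, dv = exp(2*t) dt, so v = exp(2*t)/2.
Apply parts 4 times (tabular method): alternate signs, differentiate u down to 0, integrate dv up.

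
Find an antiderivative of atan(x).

x*atan(x) - log(x**2 + 1)/2 + C

Use integration by parts with u = arctan(x), dv = dx.
Then du = 1/(x**2 + 1) dx.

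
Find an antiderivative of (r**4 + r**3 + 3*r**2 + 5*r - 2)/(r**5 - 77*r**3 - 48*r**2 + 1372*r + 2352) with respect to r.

1462*log(r - 7)/693 - 103*log(r - 6)/65 + log(r + 2)/90 - 109*log(r + 4)/330 + 1084*log(r + 7)/1365 + C

Factor the denominator: (r - 7)*(r - 6)*(r + 2)*(r + 4)*(r + 7).
Partial-fraction decomposition: 1084/(1365*(r + 7)) - 109/(330*(r + 4)) + 1/(90*(r + 2)) - 103/(65*(r - 6)) + 1462/(693*(r - 7)).
Integrate each term: A/(r−a) contributes A·log|r−a|.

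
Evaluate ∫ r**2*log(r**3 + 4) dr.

Let u = r**3 + 4, so du = (3*r**2) dr.
The integral becomes (1/3)·∫ log(u) du; integrate by parts with u′=log(u), dv′=du.

r**3*log(r**3 + 4)/3 - r**3/3 + 4*log(r**3 + 4)/3 + C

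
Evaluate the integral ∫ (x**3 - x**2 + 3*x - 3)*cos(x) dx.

x**3*sin(x) - x**2*sin(x) + 3*x**2*cos(x) - 3*x*sin(x) - 2*x*cos(x) - sin(x) - 3*cos(x) + C

Use integration by parts with u = x**3 - x**2 + 3*x - 3, dv = cos(x) dx, so v = sin(x).
Apply parts 3 times (tabular method): alternate signs, differentiate u down to 0, integrate dv up.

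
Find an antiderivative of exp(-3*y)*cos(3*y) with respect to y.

exp(-3*y)*sin(3*y)/6 - exp(-3*y)*cos(3*y)/6 + C

Let I denote the integral. Integrate by parts with u = cos(3*y), dv = exp(-3*y) dy, so v = -exp(-3*y)/3: I = -exp(-3*y)*cos(3*y)/3 − ∫ exp(-3*y)*sin(3*y) dy.
Apply parts again with u = sin(3*y), dv = exp(-3*y) dy: ∫ exp(-3*y)*sin(3*y) dy = -exp(-3*y)*sin(3*y)/3 + I. Substituting back brings back I: I = exp(-3*y)*sin(3*y)/3 - exp(-3*y)*cos(3*y)/3 − I.
Solving for I: (1 + 1)·I equals the remaining terms, so I = (1/2)·(exp(-3*y)*sin(3*y)/3 - exp(-3*y)*cos(3*y)/3).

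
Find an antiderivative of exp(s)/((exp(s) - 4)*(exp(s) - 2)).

log(exp(s) - 4)/2 - log(exp(s) - 2)/2 + C

Let u = e^s, du = e^s ds.
The integral becomes ∫ du/((u-2)(u-4)); decompose into partial fractions.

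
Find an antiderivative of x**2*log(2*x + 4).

Use integration by parts with u = log(2*x + 4), dv = x**2 dx.
Then du = 2/(2*x + 4) dx and v = x**3/3.

x**3*log(2*x + 4)/3 - x**3/9 + x**2/3 - 4*x/3 + 8*log(x + 2)/3 + C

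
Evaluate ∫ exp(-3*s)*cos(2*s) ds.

2*exp(-3*s)*sin(2*s)/13 - 3*exp(-3*s)*cos(2*s)/13 + C

Let I denote the integral. Integrate by parts with u = cos(2*s), dv = exp(-3*s) ds, so v = -exp(-3*s)/3: I = -exp(-3*s)*cos(2*s)/3 − (2/3)·∫ exp(-3*s)*sin(2*s) ds.
Apply parts again with u = sin(2*s), dv = exp(-3*s) ds: ∫ exp(-3*s)*sin(2*s) ds = -exp(-3*s)*sin(2*s)/3 + (2/3)·I. Substituting back brings back I: I = 2*exp(-3*s)*sin(2*s)/9 - exp(-3*s)*cos(2*s)/3 − (4/9)·I.
Solving for I: (1 + 4/9)·I equals the remaining terms, so I = (9/13)·(2*exp(-3*s)*sin(2*s)/9 - exp(-3*s)*cos(2*s)/3).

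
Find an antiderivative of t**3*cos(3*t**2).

Let u = t², du = 2t dt; rewrite as (1/2)∫ u^1·cos(3u) du.
Now integrate by parts 1 time.

t**2*sin(3*t**2)/6 + cos(3*t**2)/18 + C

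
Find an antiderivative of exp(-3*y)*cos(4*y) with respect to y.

4*exp(-3*y)*sin(4*y)/25 - 3*exp(-3*y)*cos(4*y)/25 + C

Let I denote the integral. Integrate by parts with u = cos(4*y), dv = exp(-3*y) dy, so v = -exp(-3*y)/3: I = -exp(-3*y)*cos(4*y)/3 − (4/3)·∫ exp(-3*y)*sin(4*y) dy.
Apply parts again with u = sin(4*y), dv = exp(-3*y) dy: ∫ exp(-3*y)*sin(4*y) dy = -exp(-3*y)*sin(4*y)/3 + (4/3)·I. Substituting back brings back I: I = 4*exp(-3*y)*sin(4*y)/9 - exp(-3*y)*cos(4*y)/3 − (16/9)·I.
Solving for I: (1 + 16/9)·I equals the remaining terms, so I = (9/25)·(4*exp(-3*y)*sin(4*y)/9 - exp(-3*y)*cos(4*y)/3).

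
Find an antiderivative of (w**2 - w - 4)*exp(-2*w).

(-w**2 + 4)*exp(-2*w)/2 + C

Use integration by parts with u = w**2 - w - 4, dv = exp(-2*w) dw, so v = -exp(-2*w)/2.
Apply parts 2 times (tabular method): alternate signs, differentiate u down to 0, integrate dv up.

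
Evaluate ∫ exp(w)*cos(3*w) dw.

Let I denote the integral. Integrate by parts with u = cos(3*w), dv = exp(w) dw, so v = exp(w): I = exp(w)*cos(3*w) + 3·∫ exp(w)*sin(3*w) dw.
Apply parts again with u = sin(3*w), dv = exp(w) dw: ∫ exp(w)*sin(3*w) dw = exp(w)*sin(3*w) − 3·I. Substituting back brings back I: I = 3*exp(w)*sin(3*w) + exp(w)*cos(3*w) − 9·I.
Solving for I: (1 + 9)·I equals the remaining terms, so I = (1/10)·(3*exp(w)*sin(3*w) + exp(w)*cos(3*w)).

3*exp(w)*sin(3*w)/10 + exp(w)*cos(3*w)/10 + C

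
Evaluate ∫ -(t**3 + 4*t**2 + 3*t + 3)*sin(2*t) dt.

t**3*cos(2*t)/2 - 3*t**2*sin(2*t)/4 + 2*t**2*cos(2*t) - 2*t*sin(2*t) + 3*t*cos(2*t)/4 - 3*sin(2*t)/8 + cos(2*t)/2 + C

Use integration by parts with u = t**3 + 4*t**2 + 3*t + 3, dv = -sin(2*t) dt, so v = cos(2*t)/2.
Apply parts 3 times (tabular method): alternate signs, differentiate u down to 0, integrate dv up.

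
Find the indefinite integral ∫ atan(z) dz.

z*atan(z) - log(z**2 + 1)/2 + C

Use integration by parts with u = arctan(z), dv = dz.
Then du = 1/(z**2 + 1) dz.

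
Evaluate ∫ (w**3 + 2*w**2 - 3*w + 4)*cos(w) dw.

w**3*sin(w) + 2*w**2*sin(w) + 3*w**2*cos(w) - 9*w*sin(w) + 4*w*cos(w) - 9*cos(w) + C

Use integration by parts with u = w**3 + 2*w**2 - 3*w + 4, dv = cos(w) dw, so v = sin(w).
Apply parts 3 times (tabular method): alternate signs, differentiate u down to 0, integrate dv up.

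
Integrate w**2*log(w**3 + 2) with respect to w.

w**3*log(w**3 + 2)/3 - w**3/3 + 2*log(w**3 + 2)/3 + C

Let u = w**3 + 2, so du = (3*w**2) dw.
The integral becomes (1/3)·∫ log(u) du; integrate by parts with u′=log(u), dv′=du.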